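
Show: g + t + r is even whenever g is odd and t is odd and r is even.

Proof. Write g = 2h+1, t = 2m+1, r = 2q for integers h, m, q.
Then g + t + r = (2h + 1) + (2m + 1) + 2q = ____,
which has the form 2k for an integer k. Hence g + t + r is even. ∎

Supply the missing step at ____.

2(h + m + q + 1)

Expanding: (2h + 1) + (2m + 1) + 2q = 2h + 2m + 2q + 2.
Every term is even; pulling out the factor of 2 gives 2(h + m + q + 1).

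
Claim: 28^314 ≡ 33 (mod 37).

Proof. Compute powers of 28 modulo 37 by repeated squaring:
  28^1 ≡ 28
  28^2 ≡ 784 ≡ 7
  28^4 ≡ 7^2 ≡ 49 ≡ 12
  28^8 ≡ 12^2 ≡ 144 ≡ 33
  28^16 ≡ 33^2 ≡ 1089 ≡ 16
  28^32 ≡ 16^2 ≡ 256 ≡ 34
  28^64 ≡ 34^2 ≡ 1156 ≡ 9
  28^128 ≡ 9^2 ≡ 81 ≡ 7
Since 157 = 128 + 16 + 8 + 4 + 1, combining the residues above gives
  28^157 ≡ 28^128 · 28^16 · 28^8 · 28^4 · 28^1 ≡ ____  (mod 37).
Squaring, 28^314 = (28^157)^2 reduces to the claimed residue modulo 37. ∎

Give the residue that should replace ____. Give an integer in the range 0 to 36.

25

Multiply the listed residues: 7 · 16 · 33 · 12 · 28 = 112 → 3696 → 44352 → 1241856.
Reducing modulo 37: 1241856 = 33563·37 + 25, so 28^157 ≡ 25.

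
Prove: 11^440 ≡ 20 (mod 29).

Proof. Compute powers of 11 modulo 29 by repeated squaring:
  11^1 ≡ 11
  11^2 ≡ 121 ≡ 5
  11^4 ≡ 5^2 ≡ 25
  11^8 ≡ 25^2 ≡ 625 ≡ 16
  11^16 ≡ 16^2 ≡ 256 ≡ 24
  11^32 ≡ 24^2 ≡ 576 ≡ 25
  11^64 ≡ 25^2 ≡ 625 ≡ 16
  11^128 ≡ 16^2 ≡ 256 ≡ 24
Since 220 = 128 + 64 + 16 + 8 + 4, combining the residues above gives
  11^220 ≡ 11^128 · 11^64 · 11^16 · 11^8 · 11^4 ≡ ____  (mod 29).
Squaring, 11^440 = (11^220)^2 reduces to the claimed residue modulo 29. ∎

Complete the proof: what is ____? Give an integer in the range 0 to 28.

7

Multiply the listed residues: 24 · 16 · 24 · 16 · 25 = 384 → 9216 → 147456 → 3686400.
Reducing modulo 29: 3686400 = 127117·29 + 7, so 11^220 ≡ 7.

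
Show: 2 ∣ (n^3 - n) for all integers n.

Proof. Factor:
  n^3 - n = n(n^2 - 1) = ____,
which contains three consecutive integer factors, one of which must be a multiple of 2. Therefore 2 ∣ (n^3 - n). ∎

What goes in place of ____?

(n - 1)n(n + 1)

n(n^2 - 1) = n(n - 1)(n + 1) = (n - 1)n(n + 1).
These three factors are consecutive integers, so their product is divisible by 2.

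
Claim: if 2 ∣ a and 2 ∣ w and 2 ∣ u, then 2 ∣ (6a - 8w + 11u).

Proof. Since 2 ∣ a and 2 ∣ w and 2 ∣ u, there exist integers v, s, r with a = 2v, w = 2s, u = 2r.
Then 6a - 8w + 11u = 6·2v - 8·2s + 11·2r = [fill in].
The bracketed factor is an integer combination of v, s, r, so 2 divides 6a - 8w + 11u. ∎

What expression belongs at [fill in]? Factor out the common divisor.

Pull the common 2 out of every term: 6·2v - 8·2s + 11·2r = 2(11r - 8s + 6v).
11r - 8s + 6v is an integer, which exhibits the divisibility.

2(11r - 8s + 6v)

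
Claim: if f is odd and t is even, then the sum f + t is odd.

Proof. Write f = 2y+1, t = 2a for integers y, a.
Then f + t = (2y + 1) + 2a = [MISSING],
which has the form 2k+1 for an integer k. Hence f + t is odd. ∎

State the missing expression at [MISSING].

2(a + y) + 1

Expanding: (2y + 1) + 2a = 2a + 2y + 1.
Every term except the constant is even, so this is 2(a + y) + 1,
and a + y ∈ ℤ gives the required form.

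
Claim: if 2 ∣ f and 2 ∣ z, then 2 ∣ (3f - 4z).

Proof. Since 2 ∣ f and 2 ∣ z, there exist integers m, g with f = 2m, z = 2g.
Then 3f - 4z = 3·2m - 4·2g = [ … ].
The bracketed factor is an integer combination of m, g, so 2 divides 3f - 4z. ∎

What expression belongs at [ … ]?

2(-4g + 3m)

Pull the common 2 out of every term: 3·2m - 4·2g = 2(-4g + 3m).
-4g + 3m is an integer, which exhibits the divisibility.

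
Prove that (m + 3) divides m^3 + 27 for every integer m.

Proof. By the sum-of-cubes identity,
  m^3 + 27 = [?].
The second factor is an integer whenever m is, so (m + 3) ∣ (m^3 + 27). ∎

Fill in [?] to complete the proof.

Polynomial division of m^3 + 27 by m + 3 leaves remainder 0 and quotient m^2 - 3m + 9.
Hence m^3 + 27 = (m + 3)(m^2 - 3m + 9).

(m + 3)(m^2 - 3m + 9)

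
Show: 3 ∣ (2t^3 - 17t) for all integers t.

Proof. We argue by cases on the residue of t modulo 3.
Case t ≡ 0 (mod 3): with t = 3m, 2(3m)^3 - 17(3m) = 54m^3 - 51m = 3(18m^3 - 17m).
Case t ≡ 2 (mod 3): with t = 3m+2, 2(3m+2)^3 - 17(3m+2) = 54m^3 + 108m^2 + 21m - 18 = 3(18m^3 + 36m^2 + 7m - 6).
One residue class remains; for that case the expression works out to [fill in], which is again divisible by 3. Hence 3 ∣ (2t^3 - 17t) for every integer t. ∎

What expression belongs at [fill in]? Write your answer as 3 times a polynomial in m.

Only t ≡ 1 (mod 3) is unaccounted for. Put t = 3m+1:
2(3m+1)^3 - 17(3m+1) expands to 54m^3 + 54m^2 - 33m - 15,
and factoring out 3 leaves 3(18m^3 + 18m^2 - 11m - 5).

3(18m^3 + 18m^2 - 11m - 5)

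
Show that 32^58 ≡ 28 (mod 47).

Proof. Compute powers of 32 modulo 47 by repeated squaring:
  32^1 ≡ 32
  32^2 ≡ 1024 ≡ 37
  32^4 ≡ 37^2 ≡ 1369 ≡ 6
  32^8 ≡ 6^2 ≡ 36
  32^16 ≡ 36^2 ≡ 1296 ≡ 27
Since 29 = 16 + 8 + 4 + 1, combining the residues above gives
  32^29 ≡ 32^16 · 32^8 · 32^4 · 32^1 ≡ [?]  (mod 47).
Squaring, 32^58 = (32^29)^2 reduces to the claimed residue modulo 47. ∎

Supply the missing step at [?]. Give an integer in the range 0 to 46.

32^16 · 32^8 · 32^4 · 32^1 ≡ 27 · 36 · 6 · 32 = 186624.
186624 mod 47 = 34, so 32^29 ≡ 34 (mod 47).

34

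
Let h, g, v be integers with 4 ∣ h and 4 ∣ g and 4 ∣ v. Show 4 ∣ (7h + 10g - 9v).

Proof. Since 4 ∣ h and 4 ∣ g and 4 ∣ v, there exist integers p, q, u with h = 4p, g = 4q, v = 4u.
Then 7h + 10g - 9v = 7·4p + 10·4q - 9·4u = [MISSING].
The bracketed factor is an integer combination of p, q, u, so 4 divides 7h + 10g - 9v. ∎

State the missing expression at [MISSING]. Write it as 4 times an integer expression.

4(7p + 10q - 9u)

Each term has a factor of 4: 7·4p + 10·4q - 9·4u = 4·(7p + 10q - 9u).
Since 7p + 10q - 9u is an integer, 4 ∣ (7h + 10g - 9v).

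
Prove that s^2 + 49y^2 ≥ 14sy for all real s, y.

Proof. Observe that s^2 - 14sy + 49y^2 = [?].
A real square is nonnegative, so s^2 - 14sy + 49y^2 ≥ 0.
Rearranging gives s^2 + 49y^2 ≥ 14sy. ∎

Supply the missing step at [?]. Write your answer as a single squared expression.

(s - 7y)^2

s^2 - 14sy + 49y^2 is a perfect-square trinomial: the outer terms are (s)^2 and (7y)^2, and the cross term is -2·s·7y.
So s^2 - 14sy + 49y^2 = (s - 7y)^2 ≥ 0.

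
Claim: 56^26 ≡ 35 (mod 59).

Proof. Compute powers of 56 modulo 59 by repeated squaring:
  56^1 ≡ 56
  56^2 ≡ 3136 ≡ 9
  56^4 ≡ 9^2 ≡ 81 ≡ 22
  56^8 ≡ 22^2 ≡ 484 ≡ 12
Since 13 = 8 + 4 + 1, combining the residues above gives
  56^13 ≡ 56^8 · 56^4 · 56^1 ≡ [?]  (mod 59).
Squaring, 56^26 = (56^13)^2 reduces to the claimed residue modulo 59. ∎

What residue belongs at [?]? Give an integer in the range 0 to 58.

34

Multiply the listed residues: 12 · 22 · 56 = 264 → 14784.
Reducing modulo 59: 14784 = 250·59 + 34, so 56^13 ≡ 34.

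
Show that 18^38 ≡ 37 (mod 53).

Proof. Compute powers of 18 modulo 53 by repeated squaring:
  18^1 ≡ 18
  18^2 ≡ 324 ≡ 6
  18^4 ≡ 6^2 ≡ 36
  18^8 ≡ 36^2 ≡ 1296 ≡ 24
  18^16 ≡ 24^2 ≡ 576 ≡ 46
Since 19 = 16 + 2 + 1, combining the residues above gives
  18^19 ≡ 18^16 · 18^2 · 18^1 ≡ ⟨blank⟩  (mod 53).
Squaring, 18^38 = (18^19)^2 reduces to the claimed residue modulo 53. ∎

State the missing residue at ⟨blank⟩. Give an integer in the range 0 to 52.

39

18^16 · 18^2 · 18^1 ≡ 46 · 6 · 18 = 4968.
4968 mod 53 = 39, so 18^19 ≡ 39 (mod 53).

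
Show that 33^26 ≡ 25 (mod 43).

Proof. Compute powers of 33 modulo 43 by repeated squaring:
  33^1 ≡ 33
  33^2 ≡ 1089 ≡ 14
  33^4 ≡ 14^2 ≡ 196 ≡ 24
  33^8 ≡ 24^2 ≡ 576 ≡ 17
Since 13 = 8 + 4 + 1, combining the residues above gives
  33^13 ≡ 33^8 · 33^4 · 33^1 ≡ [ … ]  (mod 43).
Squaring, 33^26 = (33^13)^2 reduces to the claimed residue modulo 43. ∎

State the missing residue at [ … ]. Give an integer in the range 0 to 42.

Multiply the listed residues: 17 · 24 · 33 = 408 → 13464.
Reducing modulo 43: 13464 = 313·43 + 5, so 33^13 ≡ 5.

5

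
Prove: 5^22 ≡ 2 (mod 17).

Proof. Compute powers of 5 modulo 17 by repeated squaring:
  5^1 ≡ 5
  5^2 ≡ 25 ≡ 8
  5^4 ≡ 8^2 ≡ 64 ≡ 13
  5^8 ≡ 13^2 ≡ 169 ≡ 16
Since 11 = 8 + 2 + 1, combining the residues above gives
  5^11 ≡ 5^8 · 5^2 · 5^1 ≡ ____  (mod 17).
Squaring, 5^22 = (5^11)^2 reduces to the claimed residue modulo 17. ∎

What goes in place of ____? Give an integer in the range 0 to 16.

11

5^8 · 5^2 · 5^1 ≡ 16 · 8 · 5 = 640.
640 mod 17 = 11, so 5^11 ≡ 11 (mod 17).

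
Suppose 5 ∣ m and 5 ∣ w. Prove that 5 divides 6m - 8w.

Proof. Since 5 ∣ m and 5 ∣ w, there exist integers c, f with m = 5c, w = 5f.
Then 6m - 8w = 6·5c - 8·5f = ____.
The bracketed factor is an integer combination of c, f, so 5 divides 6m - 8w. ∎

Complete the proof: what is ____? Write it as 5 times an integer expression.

5(6c - 8f)

Pull the common 5 out of every term: 6·5c - 8·5f = 5(6c - 8f).
6c - 8f is an integer, which exhibits the divisibility.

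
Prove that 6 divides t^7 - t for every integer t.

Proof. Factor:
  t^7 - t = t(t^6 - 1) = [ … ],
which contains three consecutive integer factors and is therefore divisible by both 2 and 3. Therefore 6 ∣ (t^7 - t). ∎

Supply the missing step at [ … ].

(t - 1)t(t + 1)(t^4 + t^2 + 1)

t^6 - 1 = (t^2 - 1)(t^4 + t^2 + 1), and t^2 - 1 = (t-1)(t+1).
So t(t^6 - 1) = (t - 1)t(t + 1)(t^4 + t^2 + 1).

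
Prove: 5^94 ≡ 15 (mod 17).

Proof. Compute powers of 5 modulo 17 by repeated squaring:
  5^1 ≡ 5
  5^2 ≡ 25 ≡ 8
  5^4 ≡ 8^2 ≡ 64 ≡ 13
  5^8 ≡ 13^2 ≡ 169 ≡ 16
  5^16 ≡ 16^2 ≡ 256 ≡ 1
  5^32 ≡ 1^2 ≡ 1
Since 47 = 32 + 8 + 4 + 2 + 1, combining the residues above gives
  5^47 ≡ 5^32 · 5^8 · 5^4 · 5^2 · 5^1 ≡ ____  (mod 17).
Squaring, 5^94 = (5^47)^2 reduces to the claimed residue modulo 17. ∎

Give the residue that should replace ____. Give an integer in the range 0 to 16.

7

5^32 · 5^8 · 5^4 · 5^2 · 5^1 ≡ 1 · 16 · 13 · 8 · 5 = 8320.
8320 mod 17 = 7, so 5^47 ≡ 7 (mod 17).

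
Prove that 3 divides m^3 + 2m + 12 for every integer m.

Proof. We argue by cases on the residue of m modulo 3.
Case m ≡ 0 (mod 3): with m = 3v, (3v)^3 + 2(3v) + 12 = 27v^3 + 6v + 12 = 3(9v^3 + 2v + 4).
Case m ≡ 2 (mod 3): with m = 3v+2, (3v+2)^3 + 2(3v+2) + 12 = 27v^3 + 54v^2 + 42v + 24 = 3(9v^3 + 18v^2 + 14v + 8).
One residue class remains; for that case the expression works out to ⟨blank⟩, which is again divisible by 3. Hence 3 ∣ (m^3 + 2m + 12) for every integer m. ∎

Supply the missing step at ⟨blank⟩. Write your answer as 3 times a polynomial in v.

The residues treated are {0, 2}, so the missing case is m ≡ 1 (mod 3); write m = 3v+1.
Then (3v+1)^3 + 2(3v+1) + 12 = 27v^3 + 27v^2 + 15v + 15 = 3(9v^3 + 9v^2 + 5v + 5).

3(9v^3 + 9v^2 + 5v + 5)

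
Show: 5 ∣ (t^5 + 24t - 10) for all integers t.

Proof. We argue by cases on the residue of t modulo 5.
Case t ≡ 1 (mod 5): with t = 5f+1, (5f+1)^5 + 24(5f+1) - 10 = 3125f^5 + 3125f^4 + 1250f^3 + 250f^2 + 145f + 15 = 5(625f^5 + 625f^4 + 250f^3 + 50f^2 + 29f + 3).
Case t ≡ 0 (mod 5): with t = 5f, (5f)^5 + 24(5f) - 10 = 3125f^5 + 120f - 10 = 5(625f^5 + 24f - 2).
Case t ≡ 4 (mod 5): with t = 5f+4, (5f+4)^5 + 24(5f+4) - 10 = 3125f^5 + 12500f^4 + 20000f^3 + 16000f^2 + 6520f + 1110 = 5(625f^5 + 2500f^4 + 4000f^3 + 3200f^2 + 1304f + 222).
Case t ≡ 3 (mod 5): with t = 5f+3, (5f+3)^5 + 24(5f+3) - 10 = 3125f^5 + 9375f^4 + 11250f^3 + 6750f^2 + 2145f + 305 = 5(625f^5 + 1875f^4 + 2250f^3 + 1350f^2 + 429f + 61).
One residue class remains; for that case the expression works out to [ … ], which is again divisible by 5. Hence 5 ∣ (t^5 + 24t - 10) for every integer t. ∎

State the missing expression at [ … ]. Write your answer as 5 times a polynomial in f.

Only t ≡ 2 (mod 5) is unaccounted for. Put t = 5f+2:
(5f+2)^5 + 24(5f+2) - 10 expands to 3125f^5 + 6250f^4 + 5000f^3 + 2000f^2 + 520f + 70,
and factoring out 5 leaves 5(625f^5 + 1250f^4 + 1000f^3 + 400f^2 + 104f + 14).

5(625f^5 + 1250f^4 + 1000f^3 + 400f^2 + 104f + 14)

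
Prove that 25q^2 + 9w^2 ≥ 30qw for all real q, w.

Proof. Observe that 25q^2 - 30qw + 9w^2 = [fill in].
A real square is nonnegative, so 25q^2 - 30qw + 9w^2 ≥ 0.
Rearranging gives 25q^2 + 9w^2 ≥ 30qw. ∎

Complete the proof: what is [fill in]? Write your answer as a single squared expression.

The leading and trailing coefficients are 5^2 and 3^2, and 30 = 2·5·3, so the trinomial is (5q - 3w)^2.
Hence 25q^2 - 30qw + 9w^2 ≥ 0.

(5q - 3w)^2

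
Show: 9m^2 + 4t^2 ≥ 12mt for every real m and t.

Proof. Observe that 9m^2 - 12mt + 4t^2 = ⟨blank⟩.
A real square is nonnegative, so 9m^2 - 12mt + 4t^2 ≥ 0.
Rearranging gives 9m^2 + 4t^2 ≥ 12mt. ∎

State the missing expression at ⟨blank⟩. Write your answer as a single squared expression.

(3m - 2t)^2

9m^2 - 12mt + 4t^2 is a perfect-square trinomial: the outer terms are (3m)^2 and (2t)^2, and the cross term is -2·3m·2t.
So 9m^2 - 12mt + 4t^2 = (3m - 2t)^2 ≥ 0.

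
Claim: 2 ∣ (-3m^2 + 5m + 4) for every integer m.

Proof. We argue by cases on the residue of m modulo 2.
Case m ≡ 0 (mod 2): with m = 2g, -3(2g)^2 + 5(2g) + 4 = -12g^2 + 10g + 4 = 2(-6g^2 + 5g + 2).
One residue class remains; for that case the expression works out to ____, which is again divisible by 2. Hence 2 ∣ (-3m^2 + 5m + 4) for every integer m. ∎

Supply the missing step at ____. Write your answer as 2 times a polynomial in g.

Only m ≡ 1 (mod 2) is unaccounted for. Put m = 2g+1:
-3(2g+1)^2 + 5(2g+1) + 4 expands to -12g^2 - 2g + 6,
and factoring out 2 leaves 2(-6g^2 - g + 3).

2(-6g^2 - g + 3)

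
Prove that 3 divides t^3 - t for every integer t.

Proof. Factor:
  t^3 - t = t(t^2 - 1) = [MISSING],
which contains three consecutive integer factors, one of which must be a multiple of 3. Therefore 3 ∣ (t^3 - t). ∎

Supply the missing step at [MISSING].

t(t^2 - 1) = t(t - 1)(t + 1) = (t - 1)t(t + 1).
These three factors are consecutive integers, so their product is divisible by 3.

(t - 1)t(t + 1)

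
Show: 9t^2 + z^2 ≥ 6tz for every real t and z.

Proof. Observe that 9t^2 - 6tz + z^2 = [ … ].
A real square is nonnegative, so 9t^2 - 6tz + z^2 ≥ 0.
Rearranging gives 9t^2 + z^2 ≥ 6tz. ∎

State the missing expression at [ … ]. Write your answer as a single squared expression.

(3t - z)^2

The leading and trailing coefficients are 3^2 and 1^2, and 6 = 2·3·1, so the trinomial is (3t - z)^2.
Hence 9t^2 - 6tz + z^2 ≥ 0.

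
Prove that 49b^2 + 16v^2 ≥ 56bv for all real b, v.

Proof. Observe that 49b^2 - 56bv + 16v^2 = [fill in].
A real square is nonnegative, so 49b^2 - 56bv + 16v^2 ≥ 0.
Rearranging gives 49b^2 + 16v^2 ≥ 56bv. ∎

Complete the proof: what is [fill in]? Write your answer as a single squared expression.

(7b - 4v)^2

The leading and trailing coefficients are 7^2 and 4^2, and 56 = 2·7·4, so the trinomial is (7b - 4v)^2.
Hence 49b^2 - 56bv + 16v^2 ≥ 0.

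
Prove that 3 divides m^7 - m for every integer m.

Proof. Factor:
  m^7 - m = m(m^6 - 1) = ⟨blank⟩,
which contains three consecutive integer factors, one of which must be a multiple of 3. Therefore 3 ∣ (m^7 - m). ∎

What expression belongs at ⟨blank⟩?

(m - 1)m(m + 1)(m^4 + m^2 + 1)

m^6 - 1 = (m^2 - 1)(m^4 + m^2 + 1), and m^2 - 1 = (m-1)(m+1).
So m(m^6 - 1) = (m - 1)m(m + 1)(m^4 + m^2 + 1).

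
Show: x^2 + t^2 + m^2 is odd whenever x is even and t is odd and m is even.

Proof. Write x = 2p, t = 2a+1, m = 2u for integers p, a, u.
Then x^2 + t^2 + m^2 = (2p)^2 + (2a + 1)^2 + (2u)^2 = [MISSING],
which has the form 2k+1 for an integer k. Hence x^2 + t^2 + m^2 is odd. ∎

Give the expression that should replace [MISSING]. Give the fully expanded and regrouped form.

2(2a^2 + 2a + 2p^2 + 2u^2) + 1

(2p)^2 + (2a + 1)^2 + (2u)^2 = 4a^2 + 4a + 4p^2 + 4u^2 + 1
= 2(2a^2 + 2a + 2p^2 + 2u^2) + 1.
Since 2a^2 + 2a + 2p^2 + 2u^2 is an integer, the sum of squares is of the form 2k+1 for an integer k.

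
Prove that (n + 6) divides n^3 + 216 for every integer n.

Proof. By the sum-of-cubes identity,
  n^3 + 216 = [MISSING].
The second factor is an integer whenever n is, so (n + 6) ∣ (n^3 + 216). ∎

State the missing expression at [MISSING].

a^3 + b^3 = (a + b)(a^2 - ab + b^2). With a = n, b = 6:
n^3 + 216 = (n + 6)(n^2 - 6n + 36).

(n + 6)(n^2 - 6n + 36)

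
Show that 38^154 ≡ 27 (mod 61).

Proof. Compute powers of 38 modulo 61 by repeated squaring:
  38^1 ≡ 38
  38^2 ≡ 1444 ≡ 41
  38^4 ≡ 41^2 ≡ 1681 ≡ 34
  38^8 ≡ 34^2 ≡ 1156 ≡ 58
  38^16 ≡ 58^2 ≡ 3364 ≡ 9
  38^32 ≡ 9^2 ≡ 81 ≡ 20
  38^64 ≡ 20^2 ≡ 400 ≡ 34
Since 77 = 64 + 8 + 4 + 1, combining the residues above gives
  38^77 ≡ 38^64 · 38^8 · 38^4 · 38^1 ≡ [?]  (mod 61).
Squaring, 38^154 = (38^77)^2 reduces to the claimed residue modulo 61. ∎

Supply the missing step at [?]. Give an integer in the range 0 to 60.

37

Multiply the listed residues: 34 · 58 · 34 · 38 = 1972 → 67048 → 2547824.
Reducing modulo 61: 2547824 = 41767·61 + 37, so 38^77 ≡ 37.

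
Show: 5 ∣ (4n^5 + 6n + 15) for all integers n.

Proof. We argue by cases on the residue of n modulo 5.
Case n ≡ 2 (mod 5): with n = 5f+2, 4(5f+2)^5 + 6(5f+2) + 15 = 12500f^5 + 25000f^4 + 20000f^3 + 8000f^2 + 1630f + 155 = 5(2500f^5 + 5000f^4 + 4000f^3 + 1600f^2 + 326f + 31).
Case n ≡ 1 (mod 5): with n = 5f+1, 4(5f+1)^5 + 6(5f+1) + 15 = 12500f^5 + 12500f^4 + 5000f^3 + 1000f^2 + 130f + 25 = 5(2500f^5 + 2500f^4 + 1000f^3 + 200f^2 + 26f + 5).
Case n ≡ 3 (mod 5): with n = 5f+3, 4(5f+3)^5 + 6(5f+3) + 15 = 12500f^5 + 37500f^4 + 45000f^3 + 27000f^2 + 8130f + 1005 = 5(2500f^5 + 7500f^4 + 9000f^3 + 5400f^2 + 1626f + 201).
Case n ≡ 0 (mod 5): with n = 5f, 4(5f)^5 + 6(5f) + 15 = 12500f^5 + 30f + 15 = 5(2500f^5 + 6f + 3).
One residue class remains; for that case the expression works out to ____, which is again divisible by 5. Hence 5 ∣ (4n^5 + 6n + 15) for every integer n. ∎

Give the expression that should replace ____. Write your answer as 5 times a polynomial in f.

5(2500f^5 + 10000f^4 + 16000f^3 + 12800f^2 + 5126f + 827)

Only n ≡ 4 (mod 5) is unaccounted for. Put n = 5f+4:
4(5f+4)^5 + 6(5f+4) + 15 expands to 12500f^5 + 50000f^4 + 80000f^3 + 64000f^2 + 25630f + 4135,
and factoring out 5 leaves 5(2500f^5 + 10000f^4 + 16000f^3 + 12800f^2 + 5126f + 827).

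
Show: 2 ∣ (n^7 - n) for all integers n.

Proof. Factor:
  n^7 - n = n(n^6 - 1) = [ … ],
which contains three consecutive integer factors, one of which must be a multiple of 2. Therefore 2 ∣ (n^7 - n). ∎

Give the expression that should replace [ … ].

(n - 1)n(n + 1)(n^4 + n^2 + 1)

n^6 - 1 = (n^2 - 1)(n^4 + n^2 + 1), and n^2 - 1 = (n-1)(n+1).
So n(n^6 - 1) = (n - 1)n(n + 1)(n^4 + n^2 + 1).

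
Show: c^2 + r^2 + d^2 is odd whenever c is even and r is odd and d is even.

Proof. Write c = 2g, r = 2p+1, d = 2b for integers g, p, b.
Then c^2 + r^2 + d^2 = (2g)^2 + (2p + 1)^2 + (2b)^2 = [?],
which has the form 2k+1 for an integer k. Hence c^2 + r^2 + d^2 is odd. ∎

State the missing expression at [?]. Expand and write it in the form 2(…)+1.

2(2b^2 + 2g^2 + 2p^2 + 2p) + 1

Expanding: (2g)^2 + (2p + 1)^2 + (2b)^2 = 4b^2 + 4g^2 + 4p^2 + 4p + 1.
Every term except the constant is even, so this is 2(2b^2 + 2g^2 + 2p^2 + 2p) + 1,
and 2b^2 + 2g^2 + 2p^2 + 2p ∈ ℤ gives the required form.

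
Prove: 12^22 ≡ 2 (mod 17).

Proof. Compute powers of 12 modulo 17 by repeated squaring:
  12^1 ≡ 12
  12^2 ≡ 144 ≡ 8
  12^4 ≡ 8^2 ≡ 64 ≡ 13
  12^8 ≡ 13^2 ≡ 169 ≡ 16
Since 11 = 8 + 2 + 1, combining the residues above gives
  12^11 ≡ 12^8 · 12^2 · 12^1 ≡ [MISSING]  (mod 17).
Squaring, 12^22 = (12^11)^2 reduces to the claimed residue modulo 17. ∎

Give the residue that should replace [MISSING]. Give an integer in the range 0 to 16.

6

Multiply the listed residues: 16 · 8 · 12 = 128 → 1536.
Reducing modulo 17: 1536 = 90·17 + 6, so 12^11 ≡ 6.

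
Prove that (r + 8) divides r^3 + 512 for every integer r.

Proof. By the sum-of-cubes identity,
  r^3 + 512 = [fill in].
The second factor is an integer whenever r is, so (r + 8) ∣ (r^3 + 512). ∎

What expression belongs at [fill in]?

Polynomial division of r^3 + 512 by r + 8 leaves remainder 0 and quotient r^2 - 8r + 64.
Hence r^3 + 512 = (r + 8)(r^2 - 8r + 64).

(r + 8)(r^2 - 8r + 64)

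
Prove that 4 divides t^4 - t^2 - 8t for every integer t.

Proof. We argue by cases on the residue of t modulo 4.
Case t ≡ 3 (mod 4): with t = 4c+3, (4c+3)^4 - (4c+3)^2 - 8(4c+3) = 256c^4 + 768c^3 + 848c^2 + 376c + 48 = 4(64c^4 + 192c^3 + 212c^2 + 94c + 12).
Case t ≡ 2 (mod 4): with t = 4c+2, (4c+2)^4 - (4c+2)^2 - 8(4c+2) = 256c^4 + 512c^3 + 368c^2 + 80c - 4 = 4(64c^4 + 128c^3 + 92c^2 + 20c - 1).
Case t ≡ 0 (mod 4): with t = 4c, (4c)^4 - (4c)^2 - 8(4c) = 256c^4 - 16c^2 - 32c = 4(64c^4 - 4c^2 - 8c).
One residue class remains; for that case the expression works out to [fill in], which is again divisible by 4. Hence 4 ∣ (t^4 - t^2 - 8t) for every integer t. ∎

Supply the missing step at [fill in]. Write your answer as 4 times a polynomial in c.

Only t ≡ 1 (mod 4) is unaccounted for. Put t = 4c+1:
(4c+1)^4 - (4c+1)^2 - 8(4c+1) expands to 256c^4 + 256c^3 + 80c^2 - 24c - 8,
and factoring out 4 leaves 4(64c^4 + 64c^3 + 20c^2 - 6c - 2).

4(64c^4 + 64c^3 + 20c^2 - 6c - 2)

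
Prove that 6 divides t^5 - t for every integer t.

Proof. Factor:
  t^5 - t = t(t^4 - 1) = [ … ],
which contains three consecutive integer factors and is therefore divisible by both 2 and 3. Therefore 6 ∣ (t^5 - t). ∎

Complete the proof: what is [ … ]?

(t - 1)t(t + 1)(t^2 + 1)

t^4 - 1 = (t^2 - 1)(t^2 + 1), and t^2 - 1 = (t-1)(t+1).
So t(t^4 - 1) = (t - 1)t(t + 1)(t^2 + 1).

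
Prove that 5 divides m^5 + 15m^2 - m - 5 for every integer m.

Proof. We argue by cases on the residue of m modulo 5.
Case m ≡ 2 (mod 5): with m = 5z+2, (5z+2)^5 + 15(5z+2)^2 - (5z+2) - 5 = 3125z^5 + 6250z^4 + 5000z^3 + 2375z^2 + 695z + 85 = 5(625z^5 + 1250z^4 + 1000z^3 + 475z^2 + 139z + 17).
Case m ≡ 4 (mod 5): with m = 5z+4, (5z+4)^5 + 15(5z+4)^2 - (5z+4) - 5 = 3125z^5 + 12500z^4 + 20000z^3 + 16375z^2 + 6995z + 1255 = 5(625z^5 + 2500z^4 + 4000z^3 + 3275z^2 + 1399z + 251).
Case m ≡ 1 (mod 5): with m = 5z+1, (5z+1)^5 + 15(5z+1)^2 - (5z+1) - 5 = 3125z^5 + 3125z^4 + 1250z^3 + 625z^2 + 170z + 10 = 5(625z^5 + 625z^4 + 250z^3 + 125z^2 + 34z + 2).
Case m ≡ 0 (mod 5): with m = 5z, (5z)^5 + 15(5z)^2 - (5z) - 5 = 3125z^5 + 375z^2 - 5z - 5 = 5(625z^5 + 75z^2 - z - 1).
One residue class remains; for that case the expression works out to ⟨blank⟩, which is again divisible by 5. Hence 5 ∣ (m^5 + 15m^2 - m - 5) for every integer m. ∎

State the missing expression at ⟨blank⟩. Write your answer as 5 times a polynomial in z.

5(625z^5 + 1875z^4 + 2250z^3 + 1425z^2 + 494z + 74)

Only m ≡ 3 (mod 5) is unaccounted for. Put m = 5z+3:
(5z+3)^5 + 15(5z+3)^2 - (5z+3) - 5 expands to 3125z^5 + 9375z^4 + 11250z^3 + 7125z^2 + 2470z + 370,
and factoring out 5 leaves 5(625z^5 + 1875z^4 + 2250z^3 + 1425z^2 + 494z + 74).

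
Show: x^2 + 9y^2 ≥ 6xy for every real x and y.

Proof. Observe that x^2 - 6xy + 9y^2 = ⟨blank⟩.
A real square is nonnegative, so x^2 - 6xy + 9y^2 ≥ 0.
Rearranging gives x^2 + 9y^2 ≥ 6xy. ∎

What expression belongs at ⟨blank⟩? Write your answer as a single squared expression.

x^2 - 6xy + 9y^2 is a perfect-square trinomial: the outer terms are (x)^2 and (3y)^2, and the cross term is -2·x·3y.
So x^2 - 6xy + 9y^2 = (x - 3y)^2 ≥ 0.

(x - 3y)^2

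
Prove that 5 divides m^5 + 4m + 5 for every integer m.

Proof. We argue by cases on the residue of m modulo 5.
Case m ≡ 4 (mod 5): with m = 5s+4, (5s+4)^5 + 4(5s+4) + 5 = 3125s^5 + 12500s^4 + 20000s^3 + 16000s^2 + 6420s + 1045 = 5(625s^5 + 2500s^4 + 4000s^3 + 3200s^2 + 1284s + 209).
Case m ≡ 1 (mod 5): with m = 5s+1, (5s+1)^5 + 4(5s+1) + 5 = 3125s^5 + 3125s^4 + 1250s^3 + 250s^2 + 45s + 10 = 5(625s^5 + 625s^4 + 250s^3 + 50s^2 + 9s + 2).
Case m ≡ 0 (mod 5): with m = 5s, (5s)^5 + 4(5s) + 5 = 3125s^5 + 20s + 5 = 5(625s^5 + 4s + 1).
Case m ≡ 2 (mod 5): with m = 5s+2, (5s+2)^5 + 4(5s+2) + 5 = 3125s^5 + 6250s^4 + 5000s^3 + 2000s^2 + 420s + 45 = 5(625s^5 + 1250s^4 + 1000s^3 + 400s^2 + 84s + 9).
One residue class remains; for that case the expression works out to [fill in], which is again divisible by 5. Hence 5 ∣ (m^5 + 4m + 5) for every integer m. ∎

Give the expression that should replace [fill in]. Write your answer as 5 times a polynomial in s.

The residues treated are {4, 1, 0, 2}, so the missing case is m ≡ 3 (mod 5); write m = 5s+3.
Then (5s+3)^5 + 4(5s+3) + 5 = 3125s^5 + 9375s^4 + 11250s^3 + 6750s^2 + 2045s + 260 = 5(625s^5 + 1875s^4 + 2250s^3 + 1350s^2 + 409s + 52).

5(625s^5 + 1875s^4 + 2250s^3 + 1350s^2 + 409s + 52)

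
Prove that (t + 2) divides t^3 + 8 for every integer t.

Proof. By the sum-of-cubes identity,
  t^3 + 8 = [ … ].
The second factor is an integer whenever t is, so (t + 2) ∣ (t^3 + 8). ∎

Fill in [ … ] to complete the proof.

Polynomial division of t^3 + 8 by t + 2 leaves remainder 0 and quotient t^2 - 2t + 4.
Hence t^3 + 8 = (t + 2)(t^2 - 2t + 4).

(t + 2)(t^2 - 2t + 4)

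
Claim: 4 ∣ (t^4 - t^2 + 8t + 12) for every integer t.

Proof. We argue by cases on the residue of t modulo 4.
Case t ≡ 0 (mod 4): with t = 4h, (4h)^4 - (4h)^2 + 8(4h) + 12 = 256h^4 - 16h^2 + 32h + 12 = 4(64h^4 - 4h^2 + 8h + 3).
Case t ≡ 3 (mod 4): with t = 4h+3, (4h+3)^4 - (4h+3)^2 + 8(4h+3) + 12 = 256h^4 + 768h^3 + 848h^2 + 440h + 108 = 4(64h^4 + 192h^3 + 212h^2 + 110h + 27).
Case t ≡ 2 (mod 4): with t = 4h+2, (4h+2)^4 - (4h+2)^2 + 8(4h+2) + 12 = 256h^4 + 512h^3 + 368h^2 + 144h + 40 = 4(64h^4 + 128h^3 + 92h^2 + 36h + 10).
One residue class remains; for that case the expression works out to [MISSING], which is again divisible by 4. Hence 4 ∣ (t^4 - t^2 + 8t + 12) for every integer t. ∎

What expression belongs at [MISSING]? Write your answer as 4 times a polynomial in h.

The residues treated are {0, 3, 2}, so the missing case is t ≡ 1 (mod 4); write t = 4h+1.
Then (4h+1)^4 - (4h+1)^2 + 8(4h+1) + 12 = 256h^4 + 256h^3 + 80h^2 + 40h + 20 = 4(64h^4 + 64h^3 + 20h^2 + 10h + 5).

4(64h^4 + 64h^3 + 20h^2 + 10h + 5)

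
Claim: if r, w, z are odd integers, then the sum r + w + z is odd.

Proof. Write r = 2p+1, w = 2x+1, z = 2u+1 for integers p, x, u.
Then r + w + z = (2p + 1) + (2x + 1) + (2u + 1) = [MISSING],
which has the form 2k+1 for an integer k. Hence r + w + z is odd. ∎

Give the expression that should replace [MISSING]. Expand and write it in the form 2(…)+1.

Expanding: (2p + 1) + (2x + 1) + (2u + 1) = 2p + 2u + 2x + 3.
Every term except the constant is even, so this is 2(p + u + x + 1) + 1,
and p + u + x + 1 ∈ ℤ gives the required form.

2(p + u + x + 1) + 1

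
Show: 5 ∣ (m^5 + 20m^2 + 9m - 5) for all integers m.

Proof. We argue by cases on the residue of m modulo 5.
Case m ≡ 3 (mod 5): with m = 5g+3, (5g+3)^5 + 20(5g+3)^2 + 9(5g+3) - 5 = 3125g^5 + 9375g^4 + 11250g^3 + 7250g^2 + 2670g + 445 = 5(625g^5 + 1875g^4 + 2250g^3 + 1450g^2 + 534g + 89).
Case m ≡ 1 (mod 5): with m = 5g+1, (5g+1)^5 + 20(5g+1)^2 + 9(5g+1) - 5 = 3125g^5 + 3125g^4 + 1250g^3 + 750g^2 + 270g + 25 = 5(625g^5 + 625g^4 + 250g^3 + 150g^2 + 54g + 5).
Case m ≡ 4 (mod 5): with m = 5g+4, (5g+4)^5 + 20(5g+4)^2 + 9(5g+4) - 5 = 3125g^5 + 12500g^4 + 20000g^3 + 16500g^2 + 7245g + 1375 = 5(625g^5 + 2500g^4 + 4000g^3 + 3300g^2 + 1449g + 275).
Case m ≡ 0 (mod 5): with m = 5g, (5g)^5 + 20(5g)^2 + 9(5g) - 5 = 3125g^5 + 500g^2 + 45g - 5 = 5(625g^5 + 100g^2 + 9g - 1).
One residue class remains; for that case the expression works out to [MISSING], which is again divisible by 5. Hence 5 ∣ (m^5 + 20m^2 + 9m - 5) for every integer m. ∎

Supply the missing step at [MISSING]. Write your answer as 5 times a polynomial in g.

5(625g^5 + 1250g^4 + 1000g^3 + 500g^2 + 169g + 25)

Only m ≡ 2 (mod 5) is unaccounted for. Put m = 5g+2:
(5g+2)^5 + 20(5g+2)^2 + 9(5g+2) - 5 expands to 3125g^5 + 6250g^4 + 5000g^3 + 2500g^2 + 845g + 125,
and factoring out 5 leaves 5(625g^5 + 1250g^4 + 1000g^3 + 500g^2 + 169g + 25).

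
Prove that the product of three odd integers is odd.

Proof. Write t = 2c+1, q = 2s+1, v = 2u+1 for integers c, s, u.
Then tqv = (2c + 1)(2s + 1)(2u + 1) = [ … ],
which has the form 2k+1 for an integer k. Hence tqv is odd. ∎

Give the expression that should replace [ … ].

(2c + 1)(2s + 1)(2u + 1) = 8csu + 4cs + 4cu + 2c + 4su + 2s + 2u + 1
= 2(4csu + 2cs + 2cu + c + 2su + s + u) + 1.
Since 4csu + 2cs + 2cu + c + 2su + s + u is an integer, the product is of the form 2k+1 for an integer k.

2(4csu + 2cs + 2cu + c + 2su + s + u) + 1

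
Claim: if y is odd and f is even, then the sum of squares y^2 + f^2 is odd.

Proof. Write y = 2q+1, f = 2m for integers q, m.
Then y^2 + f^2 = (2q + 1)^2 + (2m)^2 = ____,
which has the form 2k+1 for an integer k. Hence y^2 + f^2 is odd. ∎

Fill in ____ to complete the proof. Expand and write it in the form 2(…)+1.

(2q + 1)^2 + (2m)^2 = 4m^2 + 4q^2 + 4q + 1
= 2(2m^2 + 2q^2 + 2q) + 1.
Since 2m^2 + 2q^2 + 2q is an integer, the sum of squares is of the form 2k+1 for an integer k.

2(2m^2 + 2q^2 + 2q) + 1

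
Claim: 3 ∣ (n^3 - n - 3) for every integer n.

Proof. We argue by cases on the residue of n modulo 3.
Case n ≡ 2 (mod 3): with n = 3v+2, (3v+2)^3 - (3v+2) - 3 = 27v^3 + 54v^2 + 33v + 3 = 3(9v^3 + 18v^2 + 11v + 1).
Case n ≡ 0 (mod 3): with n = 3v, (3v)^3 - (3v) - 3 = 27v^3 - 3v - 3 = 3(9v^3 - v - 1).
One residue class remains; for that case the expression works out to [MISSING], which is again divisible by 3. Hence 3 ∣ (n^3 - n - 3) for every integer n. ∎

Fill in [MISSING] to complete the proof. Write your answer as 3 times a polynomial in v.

3(9v^3 + 9v^2 + 2v - 1)

Only n ≡ 1 (mod 3) is unaccounted for. Put n = 3v+1:
(3v+1)^3 - (3v+1) - 3 expands to 27v^3 + 27v^2 + 6v - 3,
and factoring out 3 leaves 3(9v^3 + 9v^2 + 2v - 1).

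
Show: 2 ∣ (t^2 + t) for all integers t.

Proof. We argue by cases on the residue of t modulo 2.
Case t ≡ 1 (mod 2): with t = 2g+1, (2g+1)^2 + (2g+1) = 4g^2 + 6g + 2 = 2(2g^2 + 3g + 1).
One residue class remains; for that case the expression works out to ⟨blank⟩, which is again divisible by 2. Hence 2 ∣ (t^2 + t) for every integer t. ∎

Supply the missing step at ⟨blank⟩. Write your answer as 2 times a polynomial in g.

The residues treated are {1}, so the missing case is t ≡ 0 (mod 2); write t = 2g.
Then (2g)^2 + (2g) = 4g^2 + 2g = 2(2g^2 + g).

2(2g^2 + g)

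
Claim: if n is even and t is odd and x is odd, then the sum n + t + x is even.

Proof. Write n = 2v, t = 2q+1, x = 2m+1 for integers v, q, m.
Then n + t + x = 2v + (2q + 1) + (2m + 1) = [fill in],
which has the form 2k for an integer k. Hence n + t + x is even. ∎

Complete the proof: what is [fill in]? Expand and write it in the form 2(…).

2(m + q + v + 1)

2v + (2q + 1) + (2m + 1) = 2m + 2q + 2v + 2
= 2(m + q + v + 1).
Since m + q + v + 1 is an integer, the sum is of the form 2k for an integer k.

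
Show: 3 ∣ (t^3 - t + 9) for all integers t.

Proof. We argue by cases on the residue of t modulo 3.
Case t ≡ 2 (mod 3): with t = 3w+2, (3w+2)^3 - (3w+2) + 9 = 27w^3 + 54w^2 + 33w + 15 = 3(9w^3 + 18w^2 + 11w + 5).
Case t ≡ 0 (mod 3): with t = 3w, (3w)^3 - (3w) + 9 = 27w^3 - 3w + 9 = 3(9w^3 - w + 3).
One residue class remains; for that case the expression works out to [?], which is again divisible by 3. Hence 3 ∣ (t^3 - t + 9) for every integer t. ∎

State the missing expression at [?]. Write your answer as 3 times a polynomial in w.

The residues treated are {2, 0}, so the missing case is t ≡ 1 (mod 3); write t = 3w+1.
Then (3w+1)^3 - (3w+1) + 9 = 27w^3 + 27w^2 + 6w + 9 = 3(9w^3 + 9w^2 + 2w + 3).

3(9w^3 + 9w^2 + 2w + 3)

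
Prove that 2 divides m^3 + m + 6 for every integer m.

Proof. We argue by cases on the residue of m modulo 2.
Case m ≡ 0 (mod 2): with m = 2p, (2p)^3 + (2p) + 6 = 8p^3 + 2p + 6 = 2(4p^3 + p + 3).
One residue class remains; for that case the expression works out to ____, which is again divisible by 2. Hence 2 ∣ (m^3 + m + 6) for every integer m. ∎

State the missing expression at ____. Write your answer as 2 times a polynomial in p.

Only m ≡ 1 (mod 2) is unaccounted for. Put m = 2p+1:
(2p+1)^3 + (2p+1) + 6 expands to 8p^3 + 12p^2 + 8p + 8,
and factoring out 2 leaves 2(4p^3 + 6p^2 + 4p + 4).

2(4p^3 + 6p^2 + 4p + 4)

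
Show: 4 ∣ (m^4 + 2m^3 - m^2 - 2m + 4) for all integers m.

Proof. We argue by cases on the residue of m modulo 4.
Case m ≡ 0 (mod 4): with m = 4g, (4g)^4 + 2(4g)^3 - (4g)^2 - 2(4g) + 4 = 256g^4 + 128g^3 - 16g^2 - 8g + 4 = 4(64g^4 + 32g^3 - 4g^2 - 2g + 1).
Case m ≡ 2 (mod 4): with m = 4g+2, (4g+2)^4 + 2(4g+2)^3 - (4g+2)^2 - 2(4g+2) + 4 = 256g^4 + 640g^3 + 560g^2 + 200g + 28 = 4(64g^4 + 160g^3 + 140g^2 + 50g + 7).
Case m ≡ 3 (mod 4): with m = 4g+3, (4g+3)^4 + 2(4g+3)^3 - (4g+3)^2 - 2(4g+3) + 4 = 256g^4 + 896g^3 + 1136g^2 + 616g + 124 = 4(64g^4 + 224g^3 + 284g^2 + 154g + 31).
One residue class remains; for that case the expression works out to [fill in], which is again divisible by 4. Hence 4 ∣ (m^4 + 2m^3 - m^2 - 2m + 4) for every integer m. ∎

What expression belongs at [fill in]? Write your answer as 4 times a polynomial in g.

4(64g^4 + 96g^3 + 44g^2 + 6g + 1)

Only m ≡ 1 (mod 4) is unaccounted for. Put m = 4g+1:
(4g+1)^4 + 2(4g+1)^3 - (4g+1)^2 - 2(4g+1) + 4 expands to 256g^4 + 384g^3 + 176g^2 + 24g + 4,
and factoring out 4 leaves 4(64g^4 + 96g^3 + 44g^2 + 6g + 1).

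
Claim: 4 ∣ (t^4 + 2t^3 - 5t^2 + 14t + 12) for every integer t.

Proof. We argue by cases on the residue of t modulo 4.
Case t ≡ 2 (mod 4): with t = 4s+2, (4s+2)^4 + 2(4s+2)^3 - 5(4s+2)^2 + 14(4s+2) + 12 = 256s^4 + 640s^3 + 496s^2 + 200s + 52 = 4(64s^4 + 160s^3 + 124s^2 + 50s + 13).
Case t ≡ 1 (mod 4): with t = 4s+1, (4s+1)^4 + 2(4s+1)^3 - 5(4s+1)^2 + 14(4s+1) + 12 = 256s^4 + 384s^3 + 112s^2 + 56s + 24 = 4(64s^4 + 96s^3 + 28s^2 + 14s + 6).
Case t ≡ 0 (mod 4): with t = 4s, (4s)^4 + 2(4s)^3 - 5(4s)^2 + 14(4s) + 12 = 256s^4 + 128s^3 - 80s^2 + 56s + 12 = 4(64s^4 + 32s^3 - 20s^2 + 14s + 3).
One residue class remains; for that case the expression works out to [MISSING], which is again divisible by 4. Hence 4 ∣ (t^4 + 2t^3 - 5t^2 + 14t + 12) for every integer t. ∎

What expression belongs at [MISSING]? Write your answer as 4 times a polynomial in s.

The residues treated are {2, 1, 0}, so the missing case is t ≡ 3 (mod 4); write t = 4s+3.
Then (4s+3)^4 + 2(4s+3)^3 - 5(4s+3)^2 + 14(4s+3) + 12 = 256s^4 + 896s^3 + 1072s^2 + 584s + 144 = 4(64s^4 + 224s^3 + 268s^2 + 146s + 36).

4(64s^4 + 224s^3 + 268s^2 + 146s + 36)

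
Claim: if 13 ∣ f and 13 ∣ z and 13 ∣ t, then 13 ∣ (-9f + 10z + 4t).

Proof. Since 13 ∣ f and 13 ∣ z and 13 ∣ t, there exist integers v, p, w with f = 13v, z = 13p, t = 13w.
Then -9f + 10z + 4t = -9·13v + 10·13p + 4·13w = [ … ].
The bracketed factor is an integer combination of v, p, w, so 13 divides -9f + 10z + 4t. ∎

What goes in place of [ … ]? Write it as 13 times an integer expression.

Each term has a factor of 13: -9·13v + 10·13p + 4·13w = 13·(10p - 9v + 4w).
Since 10p - 9v + 4w is an integer, 13 ∣ (-9f + 10z + 4t).

13(10p - 9v + 4w)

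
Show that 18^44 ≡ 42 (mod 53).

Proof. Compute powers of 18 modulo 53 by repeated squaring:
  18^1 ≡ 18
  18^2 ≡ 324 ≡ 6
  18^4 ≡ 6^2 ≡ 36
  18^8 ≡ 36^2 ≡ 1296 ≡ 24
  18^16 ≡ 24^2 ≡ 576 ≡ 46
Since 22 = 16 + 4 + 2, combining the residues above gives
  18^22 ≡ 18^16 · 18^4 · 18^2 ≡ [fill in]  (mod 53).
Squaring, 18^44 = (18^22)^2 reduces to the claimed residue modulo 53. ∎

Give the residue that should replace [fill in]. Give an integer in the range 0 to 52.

25

Multiply the listed residues: 46 · 36 · 6 = 1656 → 9936.
Reducing modulo 53: 9936 = 187·53 + 25, so 18^22 ≡ 25.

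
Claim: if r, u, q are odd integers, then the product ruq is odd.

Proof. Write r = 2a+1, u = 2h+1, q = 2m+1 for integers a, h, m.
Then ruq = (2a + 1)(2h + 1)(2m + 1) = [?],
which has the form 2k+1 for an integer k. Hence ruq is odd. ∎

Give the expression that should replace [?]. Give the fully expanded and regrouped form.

(2a + 1)(2h + 1)(2m + 1) = 8ahm + 4ah + 4am + 2a + 4hm + 2h + 2m + 1
= 2(4ahm + 2ah + 2am + a + 2hm + h + m) + 1.
Since 4ahm + 2ah + 2am + a + 2hm + h + m is an integer, the product is of the form 2k+1 for an integer k.

2(4ahm + 2ah + 2am + a + 2hm + h + m) + 1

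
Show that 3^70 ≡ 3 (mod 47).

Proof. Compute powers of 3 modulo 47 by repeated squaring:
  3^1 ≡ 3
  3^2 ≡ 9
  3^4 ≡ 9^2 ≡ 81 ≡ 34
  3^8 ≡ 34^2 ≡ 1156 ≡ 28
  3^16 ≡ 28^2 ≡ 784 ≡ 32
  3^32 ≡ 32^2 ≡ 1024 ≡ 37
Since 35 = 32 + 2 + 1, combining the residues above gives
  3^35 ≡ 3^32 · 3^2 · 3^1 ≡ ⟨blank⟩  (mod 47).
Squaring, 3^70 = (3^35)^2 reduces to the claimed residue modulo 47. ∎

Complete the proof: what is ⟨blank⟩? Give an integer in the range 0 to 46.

Multiply the listed residues: 37 · 9 · 3 = 333 → 999.
Reducing modulo 47: 999 = 21·47 + 12, so 3^35 ≡ 12.

12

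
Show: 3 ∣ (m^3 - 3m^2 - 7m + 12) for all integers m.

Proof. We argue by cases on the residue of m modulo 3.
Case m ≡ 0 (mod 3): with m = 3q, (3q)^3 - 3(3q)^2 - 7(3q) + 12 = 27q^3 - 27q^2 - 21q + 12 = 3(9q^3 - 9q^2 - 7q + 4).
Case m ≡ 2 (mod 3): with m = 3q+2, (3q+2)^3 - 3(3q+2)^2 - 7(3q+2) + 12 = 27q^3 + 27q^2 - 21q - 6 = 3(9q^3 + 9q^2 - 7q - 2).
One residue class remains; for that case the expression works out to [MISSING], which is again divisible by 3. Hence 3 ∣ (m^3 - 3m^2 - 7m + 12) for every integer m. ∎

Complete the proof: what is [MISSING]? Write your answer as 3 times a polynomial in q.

Only m ≡ 1 (mod 3) is unaccounted for. Put m = 3q+1:
(3q+1)^3 - 3(3q+1)^2 - 7(3q+1) + 12 expands to 27q^3 - 30q + 3,
and factoring out 3 leaves 3(9q^3 - 10q + 1).

3(9q^3 - 10q + 1)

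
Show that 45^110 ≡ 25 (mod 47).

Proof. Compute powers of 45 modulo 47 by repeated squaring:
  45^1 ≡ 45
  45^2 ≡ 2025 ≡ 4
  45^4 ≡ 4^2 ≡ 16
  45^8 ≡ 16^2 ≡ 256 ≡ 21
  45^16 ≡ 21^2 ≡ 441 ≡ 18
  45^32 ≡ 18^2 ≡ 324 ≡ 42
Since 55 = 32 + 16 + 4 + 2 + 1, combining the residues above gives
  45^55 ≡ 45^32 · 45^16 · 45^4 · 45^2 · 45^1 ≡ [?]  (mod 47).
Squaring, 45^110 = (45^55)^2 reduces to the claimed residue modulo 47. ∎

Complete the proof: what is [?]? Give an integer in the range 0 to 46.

5

Multiply the listed residues: 42 · 18 · 16 · 4 · 45 = 756 → 12096 → 48384 → 2177280.
Reducing modulo 47: 2177280 = 46325·47 + 5, so 45^55 ≡ 5.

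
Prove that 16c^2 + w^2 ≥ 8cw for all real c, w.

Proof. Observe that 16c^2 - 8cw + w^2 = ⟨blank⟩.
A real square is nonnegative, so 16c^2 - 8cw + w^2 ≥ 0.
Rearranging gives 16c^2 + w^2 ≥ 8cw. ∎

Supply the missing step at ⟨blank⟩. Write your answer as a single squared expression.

(4c - w)^2

16c^2 - 8cw + w^2 is a perfect-square trinomial: the outer terms are (4c)^2 and (w)^2, and the cross term is -2·4c·w.
So 16c^2 - 8cw + w^2 = (4c - w)^2 ≥ 0.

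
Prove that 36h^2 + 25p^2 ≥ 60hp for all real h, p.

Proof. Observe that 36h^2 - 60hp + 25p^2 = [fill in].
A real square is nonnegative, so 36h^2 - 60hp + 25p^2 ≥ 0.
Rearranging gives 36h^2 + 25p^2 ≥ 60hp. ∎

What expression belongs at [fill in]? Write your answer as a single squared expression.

(6h - 5p)^2

36h^2 - 60hp + 25p^2 is a perfect-square trinomial: the outer terms are (6h)^2 and (5p)^2, and the cross term is -2·6h·5p.
So 36h^2 - 60hp + 25p^2 = (6h - 5p)^2 ≥ 0.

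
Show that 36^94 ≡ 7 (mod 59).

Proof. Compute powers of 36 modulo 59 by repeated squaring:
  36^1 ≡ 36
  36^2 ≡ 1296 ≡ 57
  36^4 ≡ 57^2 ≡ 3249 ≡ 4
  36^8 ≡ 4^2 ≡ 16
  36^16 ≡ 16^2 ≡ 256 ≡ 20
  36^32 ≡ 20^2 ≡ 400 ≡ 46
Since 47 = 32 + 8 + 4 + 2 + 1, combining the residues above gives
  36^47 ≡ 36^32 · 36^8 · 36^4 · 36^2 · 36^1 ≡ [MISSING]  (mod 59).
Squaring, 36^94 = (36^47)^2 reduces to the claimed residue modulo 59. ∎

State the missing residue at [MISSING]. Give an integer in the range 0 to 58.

36^32 · 36^8 · 36^4 · 36^2 · 36^1 ≡ 46 · 16 · 4 · 57 · 36 = 6041088.
6041088 mod 59 = 19, so 36^47 ≡ 19 (mod 59).

19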